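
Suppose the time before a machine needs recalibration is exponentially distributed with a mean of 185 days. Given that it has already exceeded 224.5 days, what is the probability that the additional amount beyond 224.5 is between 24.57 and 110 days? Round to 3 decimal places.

0.324

The rate is λ = 1/185 = 0.00540541 per day.
Memoryless: the residual past 224.5 is again Exp(λ).
P(24.57 < residual < 110) = e^(−λ·24.57) − e^(−λ·110) = 0.87563 − 0.55179 ≈ 0.324.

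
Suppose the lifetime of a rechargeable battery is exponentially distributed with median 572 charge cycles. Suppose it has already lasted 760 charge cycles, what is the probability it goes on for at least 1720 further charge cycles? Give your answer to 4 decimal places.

For an exponential, median = ln(2)/λ, so λ = ln 2 / 572 = 0.0012118 per charge cycle.
By the memoryless property, P(X > 760+1720 | X > 760) = P(X > 1720).
P(X > 1720) = e^(−2.0843) ≈ 0.1244.

0.1244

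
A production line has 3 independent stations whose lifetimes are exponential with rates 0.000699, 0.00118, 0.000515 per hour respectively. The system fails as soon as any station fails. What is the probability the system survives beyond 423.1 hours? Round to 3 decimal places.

0.363

The time to first failure is exponential with rate Σλ = 0.000699 + 0.00118 + 0.000515 = 0.002394.
P(min > 423.1) = e^(−0.002394·423.1) = e^(−1.0129) ≈ 0.363.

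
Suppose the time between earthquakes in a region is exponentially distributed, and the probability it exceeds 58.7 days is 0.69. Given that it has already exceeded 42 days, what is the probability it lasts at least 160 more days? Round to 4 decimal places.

0.3637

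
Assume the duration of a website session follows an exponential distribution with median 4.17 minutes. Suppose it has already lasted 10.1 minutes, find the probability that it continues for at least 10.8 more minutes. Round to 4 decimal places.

For an exponential, median = ln(2)/λ, so λ = ln 2 / 4.17 = 0.166222 per minute.
The exponential is memoryless, so the remaining time is again Exp(λ): the condition X > 10.1 is irrelevant.
P(X > 10.8) = e^(−1.7952) ≈ 0.1661.

0.1661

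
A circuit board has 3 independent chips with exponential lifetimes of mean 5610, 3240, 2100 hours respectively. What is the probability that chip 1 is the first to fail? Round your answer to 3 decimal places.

0.185

Rates: λ_i = 1/mean_i → 0.000178253, 0.000308642, 0.00047619; Σλ = 0.000963086.
P(chip 1 first) = λ_1/Σλ = 0.000178253/0.000963086 ≈ 0.185.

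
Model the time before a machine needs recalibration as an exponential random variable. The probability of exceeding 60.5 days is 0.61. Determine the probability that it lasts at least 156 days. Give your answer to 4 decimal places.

0.2796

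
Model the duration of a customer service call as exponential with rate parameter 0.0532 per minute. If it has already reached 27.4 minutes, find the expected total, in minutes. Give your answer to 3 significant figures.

By memorylessness, E[X | X > 27.4] = 27.4 + 1/λ = 27.4 + 18.797 = 46.197 minutes.

46.2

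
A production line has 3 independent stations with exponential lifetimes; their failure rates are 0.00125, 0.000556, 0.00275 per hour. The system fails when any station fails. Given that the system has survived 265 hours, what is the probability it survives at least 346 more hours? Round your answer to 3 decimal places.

Time to first failure ~ Exp(Σλ) with Σλ = 0.004556.
By memorylessness, P(T > 265+346 | T > 265) = P(T > 346) = e^(−0.004556·346) ≈ 0.207.

0.207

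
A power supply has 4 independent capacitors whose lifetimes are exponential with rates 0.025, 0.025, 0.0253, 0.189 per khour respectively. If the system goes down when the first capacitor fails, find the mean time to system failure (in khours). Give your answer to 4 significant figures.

The time to first failure is exponential with rate Σλ = 0.025 + 0.025 + 0.0253 + 0.189 = 0.2643.
E[min] = 1/Σλ = 1/0.2643 = 3.78358 khours.

3.784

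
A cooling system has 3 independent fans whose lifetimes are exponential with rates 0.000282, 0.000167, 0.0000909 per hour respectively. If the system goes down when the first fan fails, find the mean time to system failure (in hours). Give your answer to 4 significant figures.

The time to first failure is exponential with rate Σλ = 0.000282 + 0.000167 + 0.0000909 = 0.0005399.
E[min] = 1/Σλ = 1/0.0005399 = 1852.19 hours.

1852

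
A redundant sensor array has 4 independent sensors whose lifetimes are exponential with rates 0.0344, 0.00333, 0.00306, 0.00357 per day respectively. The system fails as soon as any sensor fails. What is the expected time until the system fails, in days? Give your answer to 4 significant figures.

22.54

The time to first failure is exponential with rate Σλ = 0.0344 + 0.00333 + 0.00306 + 0.00357 = 0.04436.
E[min] = 1/Σλ = 1/0.04436 = 22.5428 days.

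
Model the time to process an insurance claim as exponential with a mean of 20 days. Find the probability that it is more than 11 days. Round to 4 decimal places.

The rate is λ = 1/20 = 0.05 per day.
P(X > 11) = e^(−λ·11) = e^(−0.55) ≈ 0.5769.

0.5769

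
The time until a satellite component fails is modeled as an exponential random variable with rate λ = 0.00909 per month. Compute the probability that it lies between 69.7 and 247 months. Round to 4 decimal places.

0.4248

P(69.7 < X < 247) = e^(−λ·69.7) − e^(−λ·247) = 0.53069 − 0.10590 ≈ 0.4248.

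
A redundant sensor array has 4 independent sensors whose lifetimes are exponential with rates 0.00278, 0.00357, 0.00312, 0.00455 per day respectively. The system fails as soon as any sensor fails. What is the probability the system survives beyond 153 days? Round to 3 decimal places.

The time to first failure is exponential with rate Σλ = 0.00278 + 0.00357 + 0.00312 + 0.00455 = 0.01402.
P(min > 153) = e^(−0.01402·153) = e^(−2.1451) ≈ 0.117.

0.117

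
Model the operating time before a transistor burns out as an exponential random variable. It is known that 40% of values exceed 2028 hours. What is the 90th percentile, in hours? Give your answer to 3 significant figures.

5100

e^(−λ·2028) = 0.40 ⇒ λ = −ln(0.40)/2028 = 0.00045182.
90th percentile: 1 − e^(−λt) = 0.9, t = −ln(0.1)/λ = 5096.25 hours.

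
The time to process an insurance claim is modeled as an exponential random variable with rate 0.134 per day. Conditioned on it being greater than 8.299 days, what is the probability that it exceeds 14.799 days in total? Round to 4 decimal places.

0.4185

By the memoryless property, P(X > 8.299+6.5 | X > 8.299) = P(X > 6.5).
P(X > 6.5) = e^(−0.871) ≈ 0.4185.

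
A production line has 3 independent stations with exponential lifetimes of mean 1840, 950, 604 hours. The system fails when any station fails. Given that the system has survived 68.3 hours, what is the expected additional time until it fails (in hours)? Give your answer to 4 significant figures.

307.5

First-failure rate Σλ = 1/1840 + 1/950 + 1/604 = 0.00325174.
By memorylessness the expected residual is 1/Σλ = 307.528 hours, regardless of the 68.3 already elapsed.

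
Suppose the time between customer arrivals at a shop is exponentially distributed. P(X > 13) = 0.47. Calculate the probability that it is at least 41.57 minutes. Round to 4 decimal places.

0.0894

e^(−λ·13) = 0.47 ⇒ λ = −ln(0.47)/13 = 0.0580787.
P(X > 41.57) = e^(−0.0580787·41.57) = e^(−2.4143) ≈ 0.0894.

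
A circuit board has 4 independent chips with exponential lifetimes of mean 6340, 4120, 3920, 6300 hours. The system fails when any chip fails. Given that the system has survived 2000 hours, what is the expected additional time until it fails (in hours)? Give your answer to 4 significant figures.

1228

First-failure rate Σλ = 1/6340 + 1/4120 + 1/3920 + 1/6300 = 0.000814279.
By memorylessness the expected residual is 1/Σλ = 1228.08 hours, regardless of the 2000 already elapsed.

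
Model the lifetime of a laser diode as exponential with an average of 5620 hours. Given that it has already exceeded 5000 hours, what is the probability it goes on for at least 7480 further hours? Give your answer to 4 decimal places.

The rate is λ = 1/5620 = 0.000177936 per hour.
By the memoryless property, P(X > 5000+7480 | X > 5000) = P(X > 7480).
P(X > 7480) = e^(−1.331) ≈ 0.2642.

0.2642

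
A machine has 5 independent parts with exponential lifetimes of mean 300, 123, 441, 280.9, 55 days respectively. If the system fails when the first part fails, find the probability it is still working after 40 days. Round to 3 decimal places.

The first failure time is exponential with rate Σλ_i = 1/300 + 1/123 + 1/441 + 1/280.9 + 1/55 = 0.0354728 per day.
P(min > 40) = e^(−0.0354728·40) = e^(−1.4189) ≈ 0.242.

0.242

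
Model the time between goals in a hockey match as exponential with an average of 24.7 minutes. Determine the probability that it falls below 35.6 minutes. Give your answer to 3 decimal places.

The rate is λ = 1/24.7 = 0.0404858 per minute.
P(X ≤ 35.6) = 1 − e^(−λ·35.6) = 1 − e^(−1.4413) ≈ 0.763.

0.763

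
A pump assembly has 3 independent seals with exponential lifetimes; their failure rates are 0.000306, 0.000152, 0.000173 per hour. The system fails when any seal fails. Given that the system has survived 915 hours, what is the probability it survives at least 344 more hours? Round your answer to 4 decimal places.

0.8049

Time to first failure ~ Exp(Σλ) with Σλ = 0.000631.
By memorylessness, P(T > 915+344 | T > 915) = P(T > 344) = e^(−0.000631·344) ≈ 0.8049.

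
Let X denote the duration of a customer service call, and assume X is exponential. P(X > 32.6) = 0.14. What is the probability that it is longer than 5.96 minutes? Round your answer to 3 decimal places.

e^(−λ·32.6) = 0.14 ⇒ λ = −ln(0.14)/32.6 = 0.0603102.
P(X > 5.96) = e^(−0.0603102·5.96) = e^(−0.35945) ≈ 0.698.

0.698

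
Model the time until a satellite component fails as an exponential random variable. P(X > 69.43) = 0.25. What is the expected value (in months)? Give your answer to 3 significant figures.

50.1

e^(−λ·69.43) = 0.25 ⇒ λ = −ln(0.25)/69.43 = 0.0199668.
Mean = 1/λ = 50.0832 months.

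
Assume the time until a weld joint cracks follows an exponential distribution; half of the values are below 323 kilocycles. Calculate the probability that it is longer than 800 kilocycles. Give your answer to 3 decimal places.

For an exponential, median = ln(2)/λ, so λ = ln 2 / 323 = 0.00214597 per kilocycle.
P(X > 800) = e^(−λ·800) = e^(−1.7168) ≈ 0.180.

0.180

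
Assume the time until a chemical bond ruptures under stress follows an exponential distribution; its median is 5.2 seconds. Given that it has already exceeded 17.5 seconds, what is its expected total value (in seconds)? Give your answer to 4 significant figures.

25.00

For an exponential, median = ln(2)/λ, so λ = ln 2 / 5.2 = 0.133298 per second.
By memorylessness, E[X | X > 17.5] = 17.5 + 1/λ = 17.5 + 7.50201 = 25.002 seconds.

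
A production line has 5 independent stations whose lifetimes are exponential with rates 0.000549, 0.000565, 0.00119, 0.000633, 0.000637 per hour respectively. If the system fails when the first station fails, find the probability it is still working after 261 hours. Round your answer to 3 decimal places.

0.393

The time to first failure is exponential with rate Σλ = 0.000549 + 0.000565 + 0.00119 + 0.000633 + 0.000637 = 0.003574.
P(min > 261) = e^(−0.003574·261) = e^(−0.93281) ≈ 0.393.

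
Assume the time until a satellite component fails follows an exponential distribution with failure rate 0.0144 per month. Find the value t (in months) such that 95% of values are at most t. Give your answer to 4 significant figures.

208.0

Set 1 − e^(−λt) = 0.95, so t = −ln(0.05)/λ = 2.9957/0.0144 ≈ 208.037 months.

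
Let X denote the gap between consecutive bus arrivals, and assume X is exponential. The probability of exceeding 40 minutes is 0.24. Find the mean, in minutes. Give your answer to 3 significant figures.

28.0

e^(−λ·40) = 0.24 ⇒ λ = −ln(0.24)/40 = 0.0356779.
Mean = 1/λ = 28.0285 minutes.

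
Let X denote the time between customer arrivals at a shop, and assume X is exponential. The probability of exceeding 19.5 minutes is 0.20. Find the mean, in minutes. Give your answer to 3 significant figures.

12.1

e^(−λ·19.5) = 0.20 ⇒ λ = −ln(0.20)/19.5 = 0.0825353.
Mean = 1/λ = 12.116 minutes.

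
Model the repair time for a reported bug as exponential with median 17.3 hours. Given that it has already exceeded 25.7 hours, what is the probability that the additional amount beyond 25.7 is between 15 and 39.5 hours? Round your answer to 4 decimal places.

For an exponential, median = ln(2)/λ, so λ = ln 2 / 17.3 = 0.0400663 per hour.
Memoryless: the residual past 25.7 is again Exp(λ).
P(15 < residual < 39.5) = e^(−λ·15) − e^(−λ·39.5) = 0.54827 − 0.20544 ≈ 0.3428.

0.3428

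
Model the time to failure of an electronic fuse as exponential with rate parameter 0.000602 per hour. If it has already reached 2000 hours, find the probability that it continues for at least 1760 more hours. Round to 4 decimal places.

0.3466

By the memoryless property, P(X > 2000+1760 | X > 2000) = P(X > 1760).
P(X > 1760) = e^(−1.0595) ≈ 0.3466.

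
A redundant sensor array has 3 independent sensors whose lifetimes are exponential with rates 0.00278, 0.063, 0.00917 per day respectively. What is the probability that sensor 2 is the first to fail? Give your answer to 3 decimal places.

The time to first failure is exponential with rate Σλ = 0.00278 + 0.063 + 0.00917 = 0.07495.
P(sensor 2 first) = λ_2/Σλ = 0.063/0.07495 ≈ 0.841.

0.841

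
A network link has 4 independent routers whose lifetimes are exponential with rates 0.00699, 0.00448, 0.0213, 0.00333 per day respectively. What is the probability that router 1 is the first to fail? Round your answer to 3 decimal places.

0.194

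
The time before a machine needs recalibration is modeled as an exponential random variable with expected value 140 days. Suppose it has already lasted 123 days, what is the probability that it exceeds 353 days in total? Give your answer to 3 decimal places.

The rate is λ = 1/140 = 0.00714286 per day.
The exponential is memoryless, so the remaining time is again Exp(λ): the condition X > 123 is irrelevant.
P(X > 230) = e^(−1.6429) ≈ 0.193.

0.193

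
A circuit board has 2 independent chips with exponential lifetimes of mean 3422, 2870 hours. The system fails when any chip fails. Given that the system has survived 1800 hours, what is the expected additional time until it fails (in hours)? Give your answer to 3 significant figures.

1560

First-failure rate Σλ = 1/3422 + 1/2870 = 0.000640659.
By memorylessness the expected residual is 1/Σλ = 1560.89 hours, regardless of the 1800 already elapsed.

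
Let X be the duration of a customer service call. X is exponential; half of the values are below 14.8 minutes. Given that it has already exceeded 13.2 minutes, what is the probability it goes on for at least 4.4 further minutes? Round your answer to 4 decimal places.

For an exponential, median = ln(2)/λ, so λ = ln 2 / 14.8 = 0.0468343 per minute.
By the memoryless property, P(X > 13.2+4.4 | X > 13.2) = P(X > 4.4).
P(X > 4.4) = e^(−0.20607) ≈ 0.8138.

0.8138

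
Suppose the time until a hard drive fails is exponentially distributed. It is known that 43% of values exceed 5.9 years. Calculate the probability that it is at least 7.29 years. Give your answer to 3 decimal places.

0.352

e^(−λ·5.9) = 0.43 ⇒ λ = −ln(0.43)/5.9 = 0.143046.
P(X > 7.29) = e^(−0.143046·7.29) = e^(−1.0428) ≈ 0.352.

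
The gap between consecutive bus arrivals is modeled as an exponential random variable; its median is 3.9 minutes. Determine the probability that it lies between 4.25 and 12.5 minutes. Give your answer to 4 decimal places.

0.3614

For an exponential, median = ln(2)/λ, so λ = ln 2 / 3.9 = 0.17773 per minute.
P(4.25 < X < 12.5) = e^(−λ·4.25) − e^(−λ·12.5) = 0.46984 − 0.10843 ≈ 0.3614.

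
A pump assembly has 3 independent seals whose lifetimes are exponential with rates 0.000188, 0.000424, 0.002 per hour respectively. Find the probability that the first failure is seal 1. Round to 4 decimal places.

The time to first failure is exponential with rate Σλ = 0.000188 + 0.000424 + 0.002 = 0.002612.
P(seal 1 first) = λ_1/Σλ = 0.000188/0.002612 ≈ 0.0720.

0.0720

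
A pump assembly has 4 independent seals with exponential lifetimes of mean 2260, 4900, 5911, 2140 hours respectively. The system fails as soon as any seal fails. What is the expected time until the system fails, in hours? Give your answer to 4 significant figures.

The first failure time is exponential with rate Σλ_i = 1/2260 + 1/4900 + 1/5911 + 1/2140 = 0.00128303 per hour.
E[min] = 1/Σλ = 1/0.00128303 = 779.408 hours.

779.4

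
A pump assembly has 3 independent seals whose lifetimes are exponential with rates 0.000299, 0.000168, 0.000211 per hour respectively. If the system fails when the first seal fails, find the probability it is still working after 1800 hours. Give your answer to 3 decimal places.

The time to first failure is exponential with rate Σλ = 0.000299 + 0.000168 + 0.000211 = 0.000678.
P(min > 1800) = e^(−0.000678·1800) = e^(−1.2204) ≈ 0.295.

0.295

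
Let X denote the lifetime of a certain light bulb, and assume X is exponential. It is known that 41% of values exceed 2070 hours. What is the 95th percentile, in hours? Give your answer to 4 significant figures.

6955

e^(−λ·2070) = 0.41 ⇒ λ = −ln(0.41)/2070 = 0.000430724.
95th percentile: 1 − e^(−λt) = 0.95, t = −ln(0.05)/λ = 6955.11 hours.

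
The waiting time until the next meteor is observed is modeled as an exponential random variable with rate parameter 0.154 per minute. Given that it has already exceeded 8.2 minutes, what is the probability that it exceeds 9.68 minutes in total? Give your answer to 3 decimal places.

By the memoryless property, P(X > 8.2+1.48 | X > 8.2) = P(X > 1.48).
P(X > 1.48) = e^(−0.22792) ≈ 0.796.

0.796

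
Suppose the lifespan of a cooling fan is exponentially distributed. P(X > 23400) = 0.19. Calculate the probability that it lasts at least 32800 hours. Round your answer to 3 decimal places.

0.098

e^(−λ·23400) = 0.19 ⇒ λ = −ln(0.19)/23400 = 0.0000709714.
P(X > 32800) = e^(−0.0000709714·32800) = e^(−2.3279) ≈ 0.098.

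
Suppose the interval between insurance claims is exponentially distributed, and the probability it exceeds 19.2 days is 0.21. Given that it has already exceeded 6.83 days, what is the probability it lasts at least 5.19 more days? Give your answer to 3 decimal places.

0.656

From e^(−λ·19.2) = 0.21, λ = −ln(0.21)/19.2 = 0.0812837.
Memoryless: P(X > 6.83+5.19 | X > 6.83) = P(X > 5.19) = e^(−0.0812837·5.19) ≈ 0.656.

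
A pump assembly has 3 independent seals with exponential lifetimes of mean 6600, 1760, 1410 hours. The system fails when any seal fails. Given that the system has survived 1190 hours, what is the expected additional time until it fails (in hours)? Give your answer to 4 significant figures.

699.8

First-failure rate Σλ = 1/6600 + 1/1760 + 1/1410 = 0.00142892.
By memorylessness the expected residual is 1/Σλ = 699.831 hours, regardless of the 1190 already elapsed.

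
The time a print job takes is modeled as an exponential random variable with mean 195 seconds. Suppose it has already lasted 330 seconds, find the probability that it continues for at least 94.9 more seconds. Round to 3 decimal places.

0.615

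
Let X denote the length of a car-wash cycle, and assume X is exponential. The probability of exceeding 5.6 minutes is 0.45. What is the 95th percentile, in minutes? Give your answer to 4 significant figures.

21.01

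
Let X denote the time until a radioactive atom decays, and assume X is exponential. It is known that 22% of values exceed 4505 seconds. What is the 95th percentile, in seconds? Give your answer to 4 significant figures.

e^(−λ·4505) = 0.22 ⇒ λ = −ln(0.22)/4505 = 0.000336099.
95th percentile: 1 − e^(−λt) = 0.95, t = −ln(0.05)/λ = 8913.23 seconds.

8913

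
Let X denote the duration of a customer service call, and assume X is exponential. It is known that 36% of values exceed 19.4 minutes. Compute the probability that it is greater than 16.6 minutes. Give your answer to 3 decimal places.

e^(−λ·19.4) = 0.36 ⇒ λ = −ln(0.36)/19.4 = 0.0526624.
P(X > 16.6) = e^(−0.0526624·16.6) = e^(−0.8742) ≈ 0.417.

0.417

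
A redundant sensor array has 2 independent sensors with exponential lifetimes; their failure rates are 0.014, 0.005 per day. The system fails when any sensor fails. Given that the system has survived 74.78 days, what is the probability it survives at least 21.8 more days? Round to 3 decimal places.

Time to first failure ~ Exp(Σλ) with Σλ = 0.019.
By memorylessness, P(T > 74.78+21.8 | T > 74.78) = P(T > 21.8) = e^(−0.019·21.8) ≈ 0.661.

0.661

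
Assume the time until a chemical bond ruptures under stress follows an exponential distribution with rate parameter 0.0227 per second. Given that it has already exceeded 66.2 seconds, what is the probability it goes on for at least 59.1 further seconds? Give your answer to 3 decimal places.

0.261

By the memoryless property, P(X > 66.2+59.1 | X > 66.2) = P(X > 59.1).
P(X > 59.1) = e^(−1.3416) ≈ 0.261.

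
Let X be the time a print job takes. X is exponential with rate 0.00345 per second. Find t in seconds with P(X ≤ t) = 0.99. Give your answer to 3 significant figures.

1330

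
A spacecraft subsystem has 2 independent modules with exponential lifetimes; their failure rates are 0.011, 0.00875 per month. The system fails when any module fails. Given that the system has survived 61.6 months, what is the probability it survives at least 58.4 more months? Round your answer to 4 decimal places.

Time to first failure ~ Exp(Σλ) with Σλ = 0.01975.
By memorylessness, P(T > 61.6+58.4 | T > 61.6) = P(T > 58.4) = e^(−0.01975·58.4) ≈ 0.3156.

0.3156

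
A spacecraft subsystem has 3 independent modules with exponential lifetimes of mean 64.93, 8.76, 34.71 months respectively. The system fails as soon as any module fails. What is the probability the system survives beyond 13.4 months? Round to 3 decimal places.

The first failure time is exponential with rate Σλ_i = 1/64.93 + 1/8.76 + 1/34.71 = 0.158367 per month.
P(min > 13.4) = e^(−0.158367·13.4) = e^(−2.1221) ≈ 0.120.

0.120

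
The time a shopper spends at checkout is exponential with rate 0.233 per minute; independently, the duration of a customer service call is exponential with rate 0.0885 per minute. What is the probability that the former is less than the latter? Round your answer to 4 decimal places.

λ_1 = 0.233, λ_2 = 0.0885.
For independent exponentials, P(the former < the latter) = λ_1/(λ_1+λ_2) = 0.233/0.3215 ≈ 0.7247.

0.7247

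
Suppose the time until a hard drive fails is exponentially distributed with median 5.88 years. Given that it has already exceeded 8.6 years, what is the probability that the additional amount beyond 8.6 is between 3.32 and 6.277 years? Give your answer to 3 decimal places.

0.199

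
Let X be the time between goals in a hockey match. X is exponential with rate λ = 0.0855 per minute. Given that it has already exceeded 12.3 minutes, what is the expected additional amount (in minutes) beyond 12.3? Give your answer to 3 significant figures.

11.7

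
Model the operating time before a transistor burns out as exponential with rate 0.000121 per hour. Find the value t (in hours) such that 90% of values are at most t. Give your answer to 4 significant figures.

19030

Set 1 − e^(−λt) = 0.9, so t = −ln(0.1)/λ = 2.3026/0.000121 ≈ 19029.6 hours.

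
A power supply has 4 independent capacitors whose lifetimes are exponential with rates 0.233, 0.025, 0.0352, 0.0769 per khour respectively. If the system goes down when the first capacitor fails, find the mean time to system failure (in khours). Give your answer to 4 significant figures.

2.702

The time to first failure is exponential with rate Σλ = 0.233 + 0.025 + 0.0352 + 0.0769 = 0.3701.
E[min] = 1/Σλ = 1/0.3701 = 2.70197 khours.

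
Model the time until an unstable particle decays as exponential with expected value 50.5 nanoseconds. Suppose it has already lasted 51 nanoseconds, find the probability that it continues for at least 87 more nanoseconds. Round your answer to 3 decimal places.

0.179

The rate is λ = 1/50.5 = 0.019802 per nanosecond.
The exponential is memoryless, so the remaining time is again Exp(λ): the condition X > 51 is irrelevant.
P(X > 87) = e^(−1.7228) ≈ 0.179.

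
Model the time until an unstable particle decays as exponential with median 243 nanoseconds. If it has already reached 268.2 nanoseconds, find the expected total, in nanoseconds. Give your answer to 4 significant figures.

618.8

For an exponential, median = ln(2)/λ, so λ = ln 2 / 243 = 0.00285246 per nanosecond.
By memorylessness, E[X | X > 268.2] = 268.2 + 1/λ = 268.2 + 350.575 = 618.775 nanoseconds.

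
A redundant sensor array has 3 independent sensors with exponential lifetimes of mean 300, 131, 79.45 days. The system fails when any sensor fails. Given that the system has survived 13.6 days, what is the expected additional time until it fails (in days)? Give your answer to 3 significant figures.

42.5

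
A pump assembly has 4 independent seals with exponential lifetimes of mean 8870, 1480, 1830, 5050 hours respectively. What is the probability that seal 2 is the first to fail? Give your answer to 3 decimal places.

0.441

Rates: λ_i = 1/mean_i → 0.00011274, 0.000675676, 0.000546448, 0.00019802; Σλ = 0.00153288.
P(seal 2 first) = λ_2/Σλ = 0.000675676/0.00153288 ≈ 0.441.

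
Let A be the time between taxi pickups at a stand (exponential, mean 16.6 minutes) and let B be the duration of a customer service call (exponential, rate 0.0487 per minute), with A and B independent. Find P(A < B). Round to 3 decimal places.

λ_1 = 1/16.6 = 0.060241, λ_2 = 0.0487.
For independent exponentials, P(A < B) = λ_1/(λ_1+λ_2) = 0.060241/0.108941 ≈ 0.553.

0.553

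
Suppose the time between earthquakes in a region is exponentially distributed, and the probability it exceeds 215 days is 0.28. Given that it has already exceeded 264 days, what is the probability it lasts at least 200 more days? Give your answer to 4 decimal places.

From e^(−λ·215) = 0.28, λ = −ln(0.28)/215 = 0.00592077.
Memoryless: P(X > 264+200 | X > 264) = P(X > 200) = e^(−0.00592077·200) ≈ 0.3060.

0.3060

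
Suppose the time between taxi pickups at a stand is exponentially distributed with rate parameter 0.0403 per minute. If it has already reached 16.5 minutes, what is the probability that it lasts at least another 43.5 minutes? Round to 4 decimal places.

By the memoryless property, P(X > 16.5+43.5 | X > 16.5) = P(X > 43.5).
P(X > 43.5) = e^(−1.753) ≈ 0.1732.

0.1732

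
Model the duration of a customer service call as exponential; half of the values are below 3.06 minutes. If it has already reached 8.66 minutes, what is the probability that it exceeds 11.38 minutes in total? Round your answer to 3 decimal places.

For an exponential, median = ln(2)/λ, so λ = ln 2 / 3.06 = 0.226519 per minute.
The exponential is memoryless, so the remaining time is again Exp(λ): the condition X > 8.66 is irrelevant.
P(X > 2.72) = e^(−0.61613) ≈ 0.540.

0.540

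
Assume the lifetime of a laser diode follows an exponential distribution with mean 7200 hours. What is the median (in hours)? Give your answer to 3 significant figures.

The rate is λ = 1/7200 = 0.000138889 per hour.
Set 1 − e^(−λt) = 0.5, so t = −ln(0.5)/λ = 0.69315/0.000138889 ≈ 4990.66 hours.

4990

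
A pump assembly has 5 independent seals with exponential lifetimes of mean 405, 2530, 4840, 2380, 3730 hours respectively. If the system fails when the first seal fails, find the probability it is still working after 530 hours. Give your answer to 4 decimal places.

0.1364

The first failure time is exponential with rate Σλ_i = 1/405 + 1/2530 + 1/4840 + 1/2380 + 1/3730 = 0.00375927 per hour.
P(min > 530) = e^(−0.00375927·530) = e^(−1.9924) ≈ 0.1364.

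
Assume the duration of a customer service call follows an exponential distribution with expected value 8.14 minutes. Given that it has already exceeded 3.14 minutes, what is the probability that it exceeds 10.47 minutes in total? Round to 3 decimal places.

0.406

The rate is λ = 1/8.14 = 0.12285 per minute.
P(X > s+t | X > s) = e^(−λ(s+t))/e^(−λs) = e^(−λt), independent of s = 3.14.
P(X > 7.33) = e^(−0.90049) ≈ 0.406.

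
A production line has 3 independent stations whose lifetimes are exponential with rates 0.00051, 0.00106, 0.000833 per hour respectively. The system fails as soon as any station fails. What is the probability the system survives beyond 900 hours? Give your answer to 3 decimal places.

0.115

The time to first failure is exponential with rate Σλ = 0.00051 + 0.00106 + 0.000833 = 0.002403.
P(min > 900) = e^(−0.002403·900) = e^(−2.1627) ≈ 0.115.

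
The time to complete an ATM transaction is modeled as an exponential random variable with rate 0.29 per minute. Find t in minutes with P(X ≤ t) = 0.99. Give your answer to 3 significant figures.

15.9

Set 1 − e^(−λt) = 0.99, so t = −ln(0.01)/λ = 4.6052/0.29 ≈ 15.8799 minutes.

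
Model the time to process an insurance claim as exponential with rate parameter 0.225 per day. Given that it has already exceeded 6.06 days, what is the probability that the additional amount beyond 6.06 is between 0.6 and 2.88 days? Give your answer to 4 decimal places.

Memoryless: the residual past 6.06 is again Exp(λ).
P(0.6 < residual < 2.88) = e^(−λ·0.6) − e^(−λ·2.88) = 0.87372 − 0.52309 ≈ 0.3506.

0.3506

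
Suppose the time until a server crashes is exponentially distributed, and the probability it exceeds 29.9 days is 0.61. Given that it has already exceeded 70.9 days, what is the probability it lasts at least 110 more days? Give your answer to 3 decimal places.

0.162

From e^(−λ·29.9) = 0.61, λ = −ln(0.61)/29.9 = 0.0165316.
Memoryless: P(X > 70.9+110 | X > 70.9) = P(X > 110) = e^(−0.0165316·110) ≈ 0.162.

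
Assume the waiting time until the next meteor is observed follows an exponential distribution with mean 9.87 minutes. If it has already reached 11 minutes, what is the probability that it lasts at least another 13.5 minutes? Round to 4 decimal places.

The rate is λ = 1/9.87 = 0.101317 per minute.
P(X > s+t | X > s) = e^(−λ(s+t))/e^(−λs) = e^(−λt), independent of s = 11.
P(X > 13.5) = e^(−1.3678) ≈ 0.2547.

0.2547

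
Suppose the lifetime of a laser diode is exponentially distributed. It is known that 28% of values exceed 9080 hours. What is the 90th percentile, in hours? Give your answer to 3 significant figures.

16400

e^(−λ·9080) = 0.28 ⇒ λ = −ln(0.28)/9080 = 0.000140194.
90th percentile: 1 − e^(−λt) = 0.9, t = −ln(0.1)/λ = 16424.2 hours.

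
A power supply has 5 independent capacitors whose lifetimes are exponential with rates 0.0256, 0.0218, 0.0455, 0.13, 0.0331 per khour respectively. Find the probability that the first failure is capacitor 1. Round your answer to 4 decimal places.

The time to first failure is exponential with rate Σλ = 0.0256 + 0.0218 + 0.0455 + 0.13 + 0.0331 = 0.256.
P(capacitor 1 first) = λ_1/Σλ = 0.0256/0.256 ≈ 0.1000.

0.1000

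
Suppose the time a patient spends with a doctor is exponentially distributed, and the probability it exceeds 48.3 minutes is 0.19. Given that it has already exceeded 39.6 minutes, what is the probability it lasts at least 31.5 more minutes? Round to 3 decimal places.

0.339

From e^(−λ·48.3) = 0.19, λ = −ln(0.19)/48.3 = 0.0343837.
Memoryless: P(X > 39.6+31.5 | X > 39.6) = P(X > 31.5) = e^(−0.0343837·31.5) ≈ 0.339.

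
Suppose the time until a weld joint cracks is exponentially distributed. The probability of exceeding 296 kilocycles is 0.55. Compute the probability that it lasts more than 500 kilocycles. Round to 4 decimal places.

e^(−λ·296) = 0.55 ⇒ λ = −ln(0.55)/296 = 0.00201972.
P(X > 500) = e^(−0.00201972·500) = e^(−1.0099) ≈ 0.3643.

0.3643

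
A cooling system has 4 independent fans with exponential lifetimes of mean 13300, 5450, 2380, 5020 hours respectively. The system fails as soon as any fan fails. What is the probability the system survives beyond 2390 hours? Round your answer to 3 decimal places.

0.123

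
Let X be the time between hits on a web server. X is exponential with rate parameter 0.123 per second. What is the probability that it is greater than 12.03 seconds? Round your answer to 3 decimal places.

P(X > 12.03) = e^(−λ·12.03) = e^(−1.4797) ≈ 0.228.

0.228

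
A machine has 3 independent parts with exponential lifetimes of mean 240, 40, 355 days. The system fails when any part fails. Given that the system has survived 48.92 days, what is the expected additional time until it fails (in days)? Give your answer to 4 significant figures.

31.27

First-failure rate Σλ = 1/240 + 1/40 + 1/355 = 0.0319836.
By memorylessness the expected residual is 1/Σλ = 31.2661 days, regardless of the 48.92 already elapsed.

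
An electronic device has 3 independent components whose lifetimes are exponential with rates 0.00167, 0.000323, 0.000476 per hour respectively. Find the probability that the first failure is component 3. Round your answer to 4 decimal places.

The time to first failure is exponential with rate Σλ = 0.00167 + 0.000323 + 0.000476 = 0.002469.
P(component 3 first) = λ_3/Σλ = 0.000476/0.002469 ≈ 0.1928.

0.1928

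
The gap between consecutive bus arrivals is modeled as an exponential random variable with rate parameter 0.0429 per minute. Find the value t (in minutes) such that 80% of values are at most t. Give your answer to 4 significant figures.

37.52

Set 1 − e^(−λt) = 0.8, so t = −ln(0.2)/λ = 1.6094/0.0429 ≈ 37.516 minutes.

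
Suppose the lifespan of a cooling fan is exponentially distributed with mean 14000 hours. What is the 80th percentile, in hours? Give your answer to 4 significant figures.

22530

The rate is λ = 1/14000 = 0.0000714286 per hour.
Set 1 − e^(−λt) = 0.8, so t = −ln(0.2)/λ = 1.6094/0.0000714286 ≈ 22532.1 hours.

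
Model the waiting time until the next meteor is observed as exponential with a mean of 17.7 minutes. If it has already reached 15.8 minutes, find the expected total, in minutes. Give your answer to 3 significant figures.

The rate is λ = 1/17.7 = 0.0564972 per minute.
By memorylessness, E[X | X > 15.8] = 15.8 + 1/λ = 15.8 + 17.7 = 33.5 minutes.

33.5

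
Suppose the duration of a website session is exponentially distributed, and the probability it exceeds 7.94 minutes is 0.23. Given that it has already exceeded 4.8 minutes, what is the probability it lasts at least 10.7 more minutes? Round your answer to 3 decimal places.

From e^(−λ·7.94) = 0.23, λ = −ln(0.23)/7.94 = 0.185098.
Memoryless: P(X > 4.8+10.7 | X > 4.8) = P(X > 10.7) = e^(−0.185098·10.7) ≈ 0.138.

0.138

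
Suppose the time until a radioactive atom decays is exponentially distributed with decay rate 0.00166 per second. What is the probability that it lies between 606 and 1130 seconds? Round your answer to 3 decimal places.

0.212

P(606 < X < 1130) = e^(−λ·606) − e^(−λ·1130) = 0.36569 − 0.15323 ≈ 0.212.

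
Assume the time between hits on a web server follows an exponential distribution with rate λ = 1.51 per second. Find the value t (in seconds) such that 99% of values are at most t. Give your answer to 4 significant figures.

3.050

Set 1 − e^(−λt) = 0.99, so t = −ln(0.01)/λ = 4.6052/1.51 ≈ 3.04978 seconds.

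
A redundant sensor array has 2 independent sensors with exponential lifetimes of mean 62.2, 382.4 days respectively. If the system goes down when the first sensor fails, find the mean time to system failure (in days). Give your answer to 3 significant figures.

The first failure time is exponential with rate Σλ_i = 1/62.2 + 1/382.4 = 0.0186922 per day.
E[min] = 1/Σλ = 1/0.0186922 = 53.4982 days.

53.5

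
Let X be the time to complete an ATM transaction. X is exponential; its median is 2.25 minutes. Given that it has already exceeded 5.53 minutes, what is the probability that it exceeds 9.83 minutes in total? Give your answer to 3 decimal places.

0.266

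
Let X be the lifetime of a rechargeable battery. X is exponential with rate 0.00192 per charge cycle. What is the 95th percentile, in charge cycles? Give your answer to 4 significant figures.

Set 1 − e^(−λt) = 0.95, so t = −ln(0.05)/λ = 2.9957/0.00192 ≈ 1560.28 charge cycles.

1560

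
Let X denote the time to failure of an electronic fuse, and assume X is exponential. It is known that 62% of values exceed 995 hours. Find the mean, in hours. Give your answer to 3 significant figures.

e^(−λ·995) = 0.62 ⇒ λ = −ln(0.62)/995 = 0.000480438.
Mean = 1/λ = 2081.43 hours.

2080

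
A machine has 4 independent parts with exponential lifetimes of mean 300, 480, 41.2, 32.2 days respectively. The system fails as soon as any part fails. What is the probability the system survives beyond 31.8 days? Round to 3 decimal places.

0.145

The first failure time is exponential with rate Σλ_i = 1/300 + 1/480 + 1/41.2 + 1/32.2 = 0.0607444 per day.
P(min > 31.8) = e^(−0.0607444·31.8) = e^(−1.9317) ≈ 0.145.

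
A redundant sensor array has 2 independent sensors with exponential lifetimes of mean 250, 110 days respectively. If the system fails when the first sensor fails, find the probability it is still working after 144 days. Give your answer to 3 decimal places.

0.152

The first failure time is exponential with rate Σλ_i = 1/250 + 1/110 = 0.0130909 per day.
P(min > 144) = e^(−0.0130909·144) = e^(−1.8851) ≈ 0.152.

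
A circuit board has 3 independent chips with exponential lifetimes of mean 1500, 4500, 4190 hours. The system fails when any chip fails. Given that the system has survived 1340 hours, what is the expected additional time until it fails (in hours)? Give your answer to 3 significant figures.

First-failure rate Σλ = 1/1500 + 1/4500 + 1/4190 = 0.00112755.
By memorylessness the expected residual is 1/Σλ = 886.877 hours, regardless of the 1340 already elapsed.

887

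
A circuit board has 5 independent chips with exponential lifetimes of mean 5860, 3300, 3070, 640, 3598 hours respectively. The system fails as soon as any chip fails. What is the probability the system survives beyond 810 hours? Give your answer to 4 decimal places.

The first failure time is exponential with rate Σλ_i = 1/5860 + 1/3300 + 1/3070 + 1/640 + 1/3598 = 0.00263984 per hour.
P(min > 810) = e^(−0.00263984·810) = e^(−2.1383) ≈ 0.1179.

0.1179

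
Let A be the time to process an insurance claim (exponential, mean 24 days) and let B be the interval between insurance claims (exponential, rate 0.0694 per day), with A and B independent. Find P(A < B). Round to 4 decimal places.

0.3752

λ_1 = 1/24 = 0.0416667, λ_2 = 0.0694.
For independent exponentials, P(A < B) = λ_1/(λ_1+λ_2) = 0.0416667/0.111067 ≈ 0.3752.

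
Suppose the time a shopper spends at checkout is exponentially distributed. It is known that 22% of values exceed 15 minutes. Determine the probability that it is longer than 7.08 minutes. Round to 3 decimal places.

0.489

e^(−λ·15) = 0.22 ⇒ λ = −ln(0.22)/15 = 0.100942.
P(X > 7.08) = e^(−0.100942·7.08) = e^(−0.71467) ≈ 0.489.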